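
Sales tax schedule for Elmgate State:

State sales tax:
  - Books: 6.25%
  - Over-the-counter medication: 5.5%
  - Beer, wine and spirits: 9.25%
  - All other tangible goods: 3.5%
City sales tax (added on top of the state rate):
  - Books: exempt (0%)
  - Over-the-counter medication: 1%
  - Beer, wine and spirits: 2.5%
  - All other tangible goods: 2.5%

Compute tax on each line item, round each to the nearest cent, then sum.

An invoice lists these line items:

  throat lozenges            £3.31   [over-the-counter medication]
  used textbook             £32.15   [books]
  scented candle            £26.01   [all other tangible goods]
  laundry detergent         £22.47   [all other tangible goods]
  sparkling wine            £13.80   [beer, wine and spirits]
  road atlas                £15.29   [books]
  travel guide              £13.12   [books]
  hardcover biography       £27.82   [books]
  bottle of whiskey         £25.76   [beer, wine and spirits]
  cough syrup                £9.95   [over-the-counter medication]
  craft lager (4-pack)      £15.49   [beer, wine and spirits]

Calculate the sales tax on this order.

£15.78

Throat lozenges £3.31: over-the-counter medication → 5.5% + 1% city = 6.5% → £0.22
Used textbook £32.15: books → 6.25% + 0% city = 6.25% → £2.01
Scented candle £26.01: all other tangible goods → 3.5% + 2.5% city = 6% → £1.56
Laundry detergent £22.47: all other tangible goods → 3.5% + 2.5% city = 6% → £1.35
Sparkling wine £13.80: beer, wine and spirits → 9.25% + 2.5% city = 11.75% → £1.62
Road atlas £15.29: books → 6.25% + 0% city = 6.25% → £0.96
Travel guide £13.12: books → 6.25% + 0% city = 6.25% → £0.82
Hardcover biography £27.82: books → 6.25% + 0% city = 6.25% → £1.74
Bottle of whiskey £25.76: beer, wine and spirits → 9.25% + 2.5% city = 11.75% → £3.03
Cough syrup £9.95: over-the-counter medication → 5.5% + 1% city = 6.5% → £0.65
Craft lager (4-pack) £15.49: beer, wine and spirits → 9.25% + 2.5% city = 11.75% → £1.82
Total tax = £0.22 + £2.01 + £1.56 + £1.35 + £1.62 + £0.96 + £0.82 + £1.74 + £3.03 + £0.65 + £1.82 = £15.78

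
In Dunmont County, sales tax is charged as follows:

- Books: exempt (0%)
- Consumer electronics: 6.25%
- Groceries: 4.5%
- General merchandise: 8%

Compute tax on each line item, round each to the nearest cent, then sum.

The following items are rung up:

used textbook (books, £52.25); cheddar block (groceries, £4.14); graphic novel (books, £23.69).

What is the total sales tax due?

Used textbook £52.25: books → 0% → £0.00
Cheddar block £4.14: groceries → 4.5% → £0.19
Graphic novel £23.69: books → 0% → £0.00
Total tax = £0.19

£0.19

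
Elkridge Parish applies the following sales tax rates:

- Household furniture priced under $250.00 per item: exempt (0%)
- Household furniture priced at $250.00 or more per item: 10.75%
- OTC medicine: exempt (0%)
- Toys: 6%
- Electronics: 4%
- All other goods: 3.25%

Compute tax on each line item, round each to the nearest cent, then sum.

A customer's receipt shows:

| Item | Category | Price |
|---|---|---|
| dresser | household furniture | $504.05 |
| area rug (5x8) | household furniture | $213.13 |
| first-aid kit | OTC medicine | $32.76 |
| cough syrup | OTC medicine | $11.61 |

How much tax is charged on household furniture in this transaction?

Dresser $504.05: household furniture, $250.00 or more → 10.75% → $54.19
Area rug (5x8) $213.13: household furniture, under $250.00 → 0% → $0.00
Tax on household furniture = $54.19 + $0.00 = $54.19

$54.19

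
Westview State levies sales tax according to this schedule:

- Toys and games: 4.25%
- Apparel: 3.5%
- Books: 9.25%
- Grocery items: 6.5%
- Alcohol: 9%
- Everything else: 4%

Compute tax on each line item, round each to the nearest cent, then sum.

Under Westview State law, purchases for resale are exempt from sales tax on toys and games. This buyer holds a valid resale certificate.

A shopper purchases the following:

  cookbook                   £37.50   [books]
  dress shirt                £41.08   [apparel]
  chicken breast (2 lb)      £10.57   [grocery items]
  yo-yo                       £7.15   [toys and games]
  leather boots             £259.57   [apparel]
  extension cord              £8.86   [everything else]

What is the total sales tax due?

Cookbook £37.50: books → 9.25% → £3.47
Dress shirt £41.08: apparel → 3.5% → £1.44
Chicken breast (2 lb) £10.57: grocery items → 6.5% → £0.69
Yo-yo £7.15: toys and games, buyer-exempt → 0% → £0.00
Leather boots £259.57: apparel → 3.5% → £9.08
Extension cord £8.86: everything else → 4% → £0.35
Total tax = £3.47 + £1.44 + £0.69 + £9.08 + £0.35 = £15.03

£15.03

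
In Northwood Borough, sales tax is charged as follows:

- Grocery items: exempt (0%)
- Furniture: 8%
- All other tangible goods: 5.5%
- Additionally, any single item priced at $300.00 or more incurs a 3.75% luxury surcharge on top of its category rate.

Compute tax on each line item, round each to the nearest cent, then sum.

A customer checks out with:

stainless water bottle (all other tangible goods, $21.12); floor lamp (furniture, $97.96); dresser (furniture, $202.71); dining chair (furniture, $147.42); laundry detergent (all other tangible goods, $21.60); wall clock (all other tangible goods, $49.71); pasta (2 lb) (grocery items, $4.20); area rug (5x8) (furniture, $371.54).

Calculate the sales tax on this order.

Stainless water bottle $21.12: all other tangible goods → 5.5% → $1.16
Floor lamp $97.96: furniture → 8% → $7.84
Dresser $202.71: furniture → 8% → $16.22
Dining chair $147.42: furniture → 8% → $11.79
Laundry detergent $21.60: all other tangible goods → 5.5% → $1.19
Wall clock $49.71: all other tangible goods → 5.5% → $2.73
Pasta (2 lb) $4.20: grocery items → 0% → $0.00
Area rug (5x8) $371.54: furniture → 8% + 3.75% surcharge = 11.75% → $43.66
Total tax = $1.16 + $7.84 + $16.22 + $11.79 + $1.19 + $2.73 + $43.66 = $84.59

$84.59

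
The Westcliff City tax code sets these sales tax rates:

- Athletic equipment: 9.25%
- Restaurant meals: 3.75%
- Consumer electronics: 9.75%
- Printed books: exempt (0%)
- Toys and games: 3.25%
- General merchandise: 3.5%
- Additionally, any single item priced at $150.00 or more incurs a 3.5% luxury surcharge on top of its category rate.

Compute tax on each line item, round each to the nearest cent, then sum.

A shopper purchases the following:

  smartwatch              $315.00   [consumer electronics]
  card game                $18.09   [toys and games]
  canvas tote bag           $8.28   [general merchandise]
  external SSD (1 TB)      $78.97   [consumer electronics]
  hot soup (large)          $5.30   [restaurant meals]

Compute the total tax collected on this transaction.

$50.52

Smartwatch $315.00: consumer electronics → 9.75% + 3.5% surcharge = 13.25% → $41.74
Card game $18.09: toys and games → 3.25% → $0.59
Canvas tote bag $8.28: general merchandise → 3.5% → $0.29
External SSD (1 TB) $78.97: consumer electronics → 9.75% → $7.70
Hot soup (large) $5.30: restaurant meals → 3.75% → $0.20
Total tax = $41.74 + $0.59 + $0.29 + $7.70 + $0.20 = $50.52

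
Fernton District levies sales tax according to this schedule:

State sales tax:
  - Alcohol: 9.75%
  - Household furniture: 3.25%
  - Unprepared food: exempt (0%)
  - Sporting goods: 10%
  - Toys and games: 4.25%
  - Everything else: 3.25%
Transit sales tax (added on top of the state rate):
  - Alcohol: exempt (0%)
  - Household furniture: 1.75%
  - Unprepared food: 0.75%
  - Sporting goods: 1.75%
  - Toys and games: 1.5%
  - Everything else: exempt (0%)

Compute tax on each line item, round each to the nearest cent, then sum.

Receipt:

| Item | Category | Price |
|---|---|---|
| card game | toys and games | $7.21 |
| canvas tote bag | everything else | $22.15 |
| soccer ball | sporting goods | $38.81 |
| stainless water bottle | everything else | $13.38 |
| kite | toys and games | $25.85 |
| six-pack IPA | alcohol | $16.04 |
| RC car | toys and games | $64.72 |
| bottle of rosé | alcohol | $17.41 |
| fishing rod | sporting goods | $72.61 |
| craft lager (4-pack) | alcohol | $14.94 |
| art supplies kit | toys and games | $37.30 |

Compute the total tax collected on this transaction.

$26.72

Card game $7.21: toys and games → 4.25% + 1.5% transit = 5.75% → $0.41
Canvas tote bag $22.15: everything else → 3.25% + 0% transit = 3.25% → $0.72
Soccer ball $38.81: sporting goods → 10% + 1.75% transit = 11.75% → $4.56
Stainless water bottle $13.38: everything else → 3.25% + 0% transit = 3.25% → $0.43
Kite $25.85: toys and games → 4.25% + 1.5% transit = 5.75% → $1.49
Six-pack IPA $16.04: alcohol → 9.75% + 0% transit = 9.75% → $1.56
RC car $64.72: toys and games → 4.25% + 1.5% transit = 5.75% → $3.72
Bottle of rosé $17.41: alcohol → 9.75% + 0% transit = 9.75% → $1.70
Fishing rod $72.61: sporting goods → 10% + 1.75% transit = 11.75% → $8.53
Craft lager (4-pack) $14.94: alcohol → 9.75% + 0% transit = 9.75% → $1.46
Art supplies kit $37.30: toys and games → 4.25% + 1.5% transit = 5.75% → $2.14
Total tax = $0.41 + $0.72 + $4.56 + $0.43 + $1.49 + $1.56 + $3.72 + $1.70 + $8.53 + $1.46 + $2.14 = $26.72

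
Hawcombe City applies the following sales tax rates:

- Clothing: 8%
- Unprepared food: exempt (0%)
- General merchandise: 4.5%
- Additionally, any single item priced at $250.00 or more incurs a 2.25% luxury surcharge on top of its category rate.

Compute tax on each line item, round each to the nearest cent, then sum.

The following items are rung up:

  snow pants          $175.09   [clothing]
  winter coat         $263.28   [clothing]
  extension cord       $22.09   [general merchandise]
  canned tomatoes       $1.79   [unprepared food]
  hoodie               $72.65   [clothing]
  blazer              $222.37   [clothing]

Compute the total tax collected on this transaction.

Snow pants $175.09: clothing → 8% → $14.01
Winter coat $263.28: clothing → 8% + 2.25% surcharge = 10.25% → $26.99
Extension cord $22.09: general merchandise → 4.5% → $0.99
Canned tomatoes $1.79: unprepared food → 0% → $0.00
Hoodie $72.65: clothing → 8% → $5.81
Blazer $222.37: clothing → 8% → $17.79
Total tax = $14.01 + $26.99 + $0.99 + $5.81 + $17.79 = $65.59

$65.59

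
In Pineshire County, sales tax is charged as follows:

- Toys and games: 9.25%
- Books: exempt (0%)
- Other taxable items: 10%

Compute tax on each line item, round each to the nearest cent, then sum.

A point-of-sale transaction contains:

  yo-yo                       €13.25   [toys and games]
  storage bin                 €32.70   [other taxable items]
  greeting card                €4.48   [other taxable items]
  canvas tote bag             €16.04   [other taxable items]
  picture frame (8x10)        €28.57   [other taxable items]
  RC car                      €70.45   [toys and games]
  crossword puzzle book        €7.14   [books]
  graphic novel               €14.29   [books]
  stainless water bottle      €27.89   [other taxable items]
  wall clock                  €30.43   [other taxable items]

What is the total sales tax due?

Yo-yo €13.25: toys and games → 9.25% → €1.23
Storage bin €32.70: other taxable items → 10% → €3.27
Greeting card €4.48: other taxable items → 10% → €0.45
Canvas tote bag €16.04: other taxable items → 10% → €1.60
Picture frame (8x10) €28.57: other taxable items → 10% → €2.86
RC car €70.45: toys and games → 9.25% → €6.52
Crossword puzzle book €7.14: books → 0% → €0.00
Graphic novel €14.29: books → 0% → €0.00
Stainless water bottle €27.89: other taxable items → 10% → €2.79
Wall clock €30.43: other taxable items → 10% → €3.04
Total tax = €1.23 + €3.27 + €0.45 + €1.60 + €2.86 + €6.52 + €2.79 + €3.04 = €21.76

€21.76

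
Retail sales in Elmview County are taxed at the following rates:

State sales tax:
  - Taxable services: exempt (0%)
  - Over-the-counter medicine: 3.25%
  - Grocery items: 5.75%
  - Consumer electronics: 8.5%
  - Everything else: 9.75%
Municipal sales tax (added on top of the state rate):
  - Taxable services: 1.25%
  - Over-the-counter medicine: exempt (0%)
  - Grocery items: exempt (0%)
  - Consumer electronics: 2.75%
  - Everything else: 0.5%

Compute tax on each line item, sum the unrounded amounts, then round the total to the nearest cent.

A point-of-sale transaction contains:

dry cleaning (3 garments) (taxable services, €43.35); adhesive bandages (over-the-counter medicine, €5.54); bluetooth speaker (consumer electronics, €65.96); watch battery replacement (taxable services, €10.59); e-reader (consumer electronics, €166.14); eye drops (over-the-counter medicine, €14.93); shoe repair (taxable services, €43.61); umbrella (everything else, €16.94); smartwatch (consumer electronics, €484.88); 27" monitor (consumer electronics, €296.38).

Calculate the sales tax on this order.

€117.62

Dry cleaning (3 garments) €43.35: taxable services → 0% + 1.25% municipal = 1.25% → €0.541875
Adhesive bandages €5.54: over-the-counter medicine → 3.25% + 0% municipal = 3.25% → €0.18005
Bluetooth speaker €65.96: consumer electronics → 8.5% + 2.75% municipal = 11.25% → €7.4205
Watch battery replacement €10.59: taxable services → 0% + 1.25% municipal = 1.25% → €0.132375
E-reader €166.14: consumer electronics → 8.5% + 2.75% municipal = 11.25% → €18.69075
Eye drops €14.93: over-the-counter medicine → 3.25% + 0% municipal = 3.25% → €0.485225
Shoe repair €43.61: taxable services → 0% + 1.25% municipal = 1.25% → €0.545125
Umbrella €16.94: everything else → 9.75% + 0.5% municipal = 10.25% → €1.73635
Smartwatch €484.88: consumer electronics → 8.5% + 2.75% municipal = 11.25% → €54.549
27" monitor €296.38: consumer electronics → 8.5% + 2.75% municipal = 11.25% → €33.34275
Unrounded tax sum = €117.624 → €117.62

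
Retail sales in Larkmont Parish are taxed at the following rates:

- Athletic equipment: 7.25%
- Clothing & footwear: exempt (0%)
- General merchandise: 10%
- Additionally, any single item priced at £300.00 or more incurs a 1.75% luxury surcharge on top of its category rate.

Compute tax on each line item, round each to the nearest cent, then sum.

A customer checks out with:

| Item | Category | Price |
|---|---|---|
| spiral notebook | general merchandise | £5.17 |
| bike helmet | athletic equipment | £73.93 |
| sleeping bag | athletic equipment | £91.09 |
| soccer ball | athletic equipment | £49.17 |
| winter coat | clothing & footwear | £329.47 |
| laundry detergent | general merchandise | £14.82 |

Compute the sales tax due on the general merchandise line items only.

Spiral notebook £5.17: general merchandise → 10% → £0.52
Laundry detergent £14.82: general merchandise → 10% → £1.48
Tax on general merchandise = £0.52 + £1.48 = £2.00

£2.00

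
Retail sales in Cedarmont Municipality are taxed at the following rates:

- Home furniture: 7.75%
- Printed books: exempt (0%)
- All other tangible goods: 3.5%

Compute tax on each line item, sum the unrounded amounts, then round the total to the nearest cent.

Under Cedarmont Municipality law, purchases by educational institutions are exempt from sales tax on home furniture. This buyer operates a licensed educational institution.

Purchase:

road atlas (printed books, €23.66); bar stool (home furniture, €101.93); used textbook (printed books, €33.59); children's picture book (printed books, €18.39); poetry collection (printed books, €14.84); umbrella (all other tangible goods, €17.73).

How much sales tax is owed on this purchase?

€0.62

Road atlas €23.66: printed books → 0% → €0.00
Bar stool €101.93: home furniture, buyer-exempt → 0% → €0.00
Used textbook €33.59: printed books → 0% → €0.00
Children's picture book €18.39: printed books → 0% → €0.00
Poetry collection €14.84: printed books → 0% → €0.00
Umbrella €17.73: all other tangible goods → 3.5% → €0.62055
Unrounded tax sum = €0.62055 → €0.62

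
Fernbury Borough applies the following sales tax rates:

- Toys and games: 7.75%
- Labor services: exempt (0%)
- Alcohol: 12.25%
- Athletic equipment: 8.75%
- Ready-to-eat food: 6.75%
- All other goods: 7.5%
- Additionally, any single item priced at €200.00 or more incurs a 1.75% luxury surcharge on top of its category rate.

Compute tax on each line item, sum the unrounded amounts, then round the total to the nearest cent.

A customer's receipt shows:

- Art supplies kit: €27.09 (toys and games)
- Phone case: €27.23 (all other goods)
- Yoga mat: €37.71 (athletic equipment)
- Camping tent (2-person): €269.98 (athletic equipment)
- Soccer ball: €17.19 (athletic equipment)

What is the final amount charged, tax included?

Art supplies kit €27.09: toys and games → 7.75% → €2.099475
Phone case €27.23: all other goods → 7.5% → €2.04225
Yoga mat €37.71: athletic equipment → 8.75% → €3.299625
Camping tent (2-person) €269.98: athletic equipment → 8.75% + 1.75% surcharge = 10.5% → €28.3479
Soccer ball €17.19: athletic equipment → 8.75% → €1.504125
Subtotal = €379.20; unrounded tax = €37.293375 → €37.29; total due = €416.49

€416.49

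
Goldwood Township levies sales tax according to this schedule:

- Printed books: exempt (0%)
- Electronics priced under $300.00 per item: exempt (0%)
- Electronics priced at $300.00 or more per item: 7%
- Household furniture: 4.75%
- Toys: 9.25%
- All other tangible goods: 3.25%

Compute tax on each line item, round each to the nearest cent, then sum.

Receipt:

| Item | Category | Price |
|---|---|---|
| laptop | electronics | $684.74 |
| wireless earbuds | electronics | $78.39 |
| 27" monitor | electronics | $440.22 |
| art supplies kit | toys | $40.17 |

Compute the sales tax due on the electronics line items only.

Laptop $684.74: electronics, $300.00 or more → 7% → $47.93
Wireless earbuds $78.39: electronics, under $300.00 → 0% → $0.00
27" monitor $440.22: electronics, $300.00 or more → 7% → $30.82
Tax on electronics = $47.93 + $0.00 + $30.82 = $78.75

$78.75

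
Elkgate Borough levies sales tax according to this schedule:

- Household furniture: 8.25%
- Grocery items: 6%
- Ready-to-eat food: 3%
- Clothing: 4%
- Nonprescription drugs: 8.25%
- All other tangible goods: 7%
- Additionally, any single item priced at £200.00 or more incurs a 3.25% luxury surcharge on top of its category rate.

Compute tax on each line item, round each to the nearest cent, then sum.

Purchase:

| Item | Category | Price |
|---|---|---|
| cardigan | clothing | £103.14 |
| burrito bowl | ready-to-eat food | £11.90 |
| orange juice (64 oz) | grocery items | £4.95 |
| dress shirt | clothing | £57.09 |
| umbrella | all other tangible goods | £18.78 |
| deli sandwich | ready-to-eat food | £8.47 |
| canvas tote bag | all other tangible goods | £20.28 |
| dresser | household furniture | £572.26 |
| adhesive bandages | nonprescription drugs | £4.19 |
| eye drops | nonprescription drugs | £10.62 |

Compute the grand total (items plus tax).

£888.77

Cardigan £103.14: clothing → 4% → £4.13
Burrito bowl £11.90: ready-to-eat food → 3% → £0.36
Orange juice (64 oz) £4.95: grocery items → 6% → £0.30
Dress shirt £57.09: clothing → 4% → £2.28
Umbrella £18.78: all other tangible goods → 7% → £1.31
Deli sandwich £8.47: ready-to-eat food → 3% → £0.25
Canvas tote bag £20.28: all other tangible goods → 7% → £1.42
Dresser £572.26: household furniture → 8.25% + 3.25% surcharge = 11.5% → £65.81
Adhesive bandages £4.19: nonprescription drugs → 8.25% → £0.35
Eye drops £10.62: nonprescription drugs → 8.25% → £0.88
Subtotal = £811.68; tax = £77.09; total due = £888.77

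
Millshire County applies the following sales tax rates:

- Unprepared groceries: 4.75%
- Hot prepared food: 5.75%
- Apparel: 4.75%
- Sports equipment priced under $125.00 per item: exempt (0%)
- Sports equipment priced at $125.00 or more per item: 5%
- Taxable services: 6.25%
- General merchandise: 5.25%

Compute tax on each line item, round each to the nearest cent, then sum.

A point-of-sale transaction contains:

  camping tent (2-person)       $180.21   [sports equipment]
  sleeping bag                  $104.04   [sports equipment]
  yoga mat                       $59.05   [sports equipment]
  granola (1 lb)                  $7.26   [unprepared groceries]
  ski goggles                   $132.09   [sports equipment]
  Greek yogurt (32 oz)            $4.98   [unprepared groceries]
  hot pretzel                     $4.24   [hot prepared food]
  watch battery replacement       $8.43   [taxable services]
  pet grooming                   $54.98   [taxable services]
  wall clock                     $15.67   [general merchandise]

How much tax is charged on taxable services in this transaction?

$3.97

Watch battery replacement $8.43: taxable services → 6.25% → $0.53
Pet grooming $54.98: taxable services → 6.25% → $3.44
Tax on taxable services = $0.53 + $3.44 = $3.97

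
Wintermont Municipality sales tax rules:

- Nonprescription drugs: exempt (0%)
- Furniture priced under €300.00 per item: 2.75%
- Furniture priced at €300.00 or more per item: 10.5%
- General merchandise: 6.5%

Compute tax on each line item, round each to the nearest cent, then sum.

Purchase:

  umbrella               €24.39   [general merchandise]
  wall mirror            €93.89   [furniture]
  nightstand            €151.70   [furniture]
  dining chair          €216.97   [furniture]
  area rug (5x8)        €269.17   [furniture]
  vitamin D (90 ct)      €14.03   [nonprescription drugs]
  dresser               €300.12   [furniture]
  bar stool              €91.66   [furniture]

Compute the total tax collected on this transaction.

€55.74

Umbrella €24.39: general merchandise → 6.5% → €1.59
Wall mirror €93.89: furniture, under €300.00 → 2.75% → €2.58
Nightstand €151.70: furniture, under €300.00 → 2.75% → €4.17
Dining chair €216.97: furniture, under €300.00 → 2.75% → €5.97
Area rug (5x8) €269.17: furniture, under €300.00 → 2.75% → €7.40
Vitamin D (90 ct) €14.03: nonprescription drugs → 0% → €0.00
Dresser €300.12: furniture, €300.00 or more → 10.5% → €31.51
Bar stool €91.66: furniture, under €300.00 → 2.75% → €2.52
Total tax = €1.59 + €2.58 + €4.17 + €5.97 + €7.40 + €31.51 + €2.52 = €55.74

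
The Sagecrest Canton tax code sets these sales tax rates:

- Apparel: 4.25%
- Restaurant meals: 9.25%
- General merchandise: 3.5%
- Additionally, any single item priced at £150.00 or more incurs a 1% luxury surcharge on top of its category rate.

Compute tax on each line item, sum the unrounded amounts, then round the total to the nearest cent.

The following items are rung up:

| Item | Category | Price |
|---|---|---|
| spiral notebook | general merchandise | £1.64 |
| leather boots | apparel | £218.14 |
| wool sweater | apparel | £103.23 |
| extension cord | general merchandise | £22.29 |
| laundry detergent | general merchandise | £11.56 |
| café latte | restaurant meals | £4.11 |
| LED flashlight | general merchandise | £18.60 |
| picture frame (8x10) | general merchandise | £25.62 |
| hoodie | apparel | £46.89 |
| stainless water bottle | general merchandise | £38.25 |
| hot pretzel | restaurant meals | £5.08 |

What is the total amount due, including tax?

Spiral notebook £1.64: general merchandise → 3.5% → £0.0574
Leather boots £218.14: apparel → 4.25% + 1% surcharge = 5.25% → £11.45235
Wool sweater £103.23: apparel → 4.25% → £4.387275
Extension cord £22.29: general merchandise → 3.5% → £0.78015
Laundry detergent £11.56: general merchandise → 3.5% → £0.4046
Café latte £4.11: restaurant meals → 9.25% → £0.380175
LED flashlight £18.60: general merchandise → 3.5% → £0.651
Picture frame (8x10) £25.62: general merchandise → 3.5% → £0.8967
Hoodie £46.89: apparel → 4.25% → £1.992825
Stainless water bottle £38.25: general merchandise → 3.5% → £1.33875
Hot pretzel £5.08: restaurant meals → 9.25% → £0.4699
Subtotal = £495.41; unrounded tax = £22.811125 → £22.81; total due = £518.22

£518.22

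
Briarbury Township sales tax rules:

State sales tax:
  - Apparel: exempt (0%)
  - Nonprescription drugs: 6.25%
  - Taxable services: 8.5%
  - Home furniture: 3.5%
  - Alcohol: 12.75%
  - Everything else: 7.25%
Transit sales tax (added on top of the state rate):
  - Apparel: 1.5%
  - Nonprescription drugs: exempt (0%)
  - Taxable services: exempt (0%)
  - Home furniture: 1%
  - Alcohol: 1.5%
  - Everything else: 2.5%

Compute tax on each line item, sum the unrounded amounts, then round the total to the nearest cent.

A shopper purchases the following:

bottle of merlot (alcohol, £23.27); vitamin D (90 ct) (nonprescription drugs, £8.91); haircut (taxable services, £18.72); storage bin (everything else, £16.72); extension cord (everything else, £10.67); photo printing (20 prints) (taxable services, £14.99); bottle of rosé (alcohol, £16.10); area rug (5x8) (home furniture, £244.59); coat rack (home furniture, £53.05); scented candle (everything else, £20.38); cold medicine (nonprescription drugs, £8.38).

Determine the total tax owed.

Bottle of merlot £23.27: alcohol → 12.75% + 1.5% transit = 14.25% → £3.315975
Vitamin D (90 ct) £8.91: nonprescription drugs → 6.25% + 0% transit = 6.25% → £0.556875
Haircut £18.72: taxable services → 8.5% + 0% transit = 8.5% → £1.5912
Storage bin £16.72: everything else → 7.25% + 2.5% transit = 9.75% → £1.6302
Extension cord £10.67: everything else → 7.25% + 2.5% transit = 9.75% → £1.040325
Photo printing (20 prints) £14.99: taxable services → 8.5% + 0% transit = 8.5% → £1.27415
Bottle of rosé £16.10: alcohol → 12.75% + 1.5% transit = 14.25% → £2.29425
Area rug (5x8) £244.59: home furniture → 3.5% + 1% transit = 4.5% → £11.00655
Coat rack £53.05: home furniture → 3.5% + 1% transit = 4.5% → £2.38725
Scented candle £20.38: everything else → 7.25% + 2.5% transit = 9.75% → £1.98705
Cold medicine £8.38: nonprescription drugs → 6.25% + 0% transit = 6.25% → £0.52375
Unrounded tax sum = £27.607575 → £27.61

£27.61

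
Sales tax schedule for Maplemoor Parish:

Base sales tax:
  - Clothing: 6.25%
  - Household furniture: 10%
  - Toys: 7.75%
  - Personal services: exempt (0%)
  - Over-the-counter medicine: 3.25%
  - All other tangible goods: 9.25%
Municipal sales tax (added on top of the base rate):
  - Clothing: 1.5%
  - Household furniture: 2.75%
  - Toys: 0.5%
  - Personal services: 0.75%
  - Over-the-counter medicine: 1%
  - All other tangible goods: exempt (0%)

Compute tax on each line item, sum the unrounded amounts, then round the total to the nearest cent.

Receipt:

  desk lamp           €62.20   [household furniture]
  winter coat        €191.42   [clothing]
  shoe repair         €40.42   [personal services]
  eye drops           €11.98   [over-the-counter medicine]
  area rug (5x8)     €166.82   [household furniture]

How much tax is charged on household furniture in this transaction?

€29.20

Desk lamp €62.20: household furniture → 10% + 2.75% municipal = 12.75% → €7.9305
Area rug (5x8) €166.82: household furniture → 10% + 2.75% municipal = 12.75% → €21.26955
Tax on household furniture: unrounded sum = €29.20005 → €29.20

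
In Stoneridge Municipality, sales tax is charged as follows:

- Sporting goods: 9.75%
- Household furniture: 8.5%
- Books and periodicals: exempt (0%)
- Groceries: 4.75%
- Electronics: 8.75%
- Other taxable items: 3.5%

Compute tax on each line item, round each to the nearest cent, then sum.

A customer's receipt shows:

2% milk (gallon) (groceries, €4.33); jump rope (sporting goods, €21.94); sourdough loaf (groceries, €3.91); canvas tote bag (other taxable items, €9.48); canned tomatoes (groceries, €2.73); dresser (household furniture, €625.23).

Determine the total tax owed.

€56.14

2% milk (gallon) €4.33: groceries → 4.75% → €0.21
Jump rope €21.94: sporting goods → 9.75% → €2.14
Sourdough loaf €3.91: groceries → 4.75% → €0.19
Canvas tote bag €9.48: other taxable items → 3.5% → €0.33
Canned tomatoes €2.73: groceries → 4.75% → €0.13
Dresser €625.23: household furniture → 8.5% → €53.14
Total tax = €0.21 + €2.14 + €0.19 + €0.33 + €0.13 + €53.14 = €56.14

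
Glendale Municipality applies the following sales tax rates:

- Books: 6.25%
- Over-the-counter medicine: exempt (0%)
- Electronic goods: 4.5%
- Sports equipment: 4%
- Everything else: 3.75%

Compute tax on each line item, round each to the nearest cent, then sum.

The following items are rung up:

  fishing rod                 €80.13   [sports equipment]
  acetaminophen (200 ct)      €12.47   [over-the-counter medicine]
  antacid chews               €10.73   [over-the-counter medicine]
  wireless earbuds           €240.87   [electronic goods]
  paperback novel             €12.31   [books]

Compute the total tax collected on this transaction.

Fishing rod €80.13: sports equipment → 4% → €3.21
Acetaminophen (200 ct) €12.47: over-the-counter medicine → 0% → €0.00
Antacid chews €10.73: over-the-counter medicine → 0% → €0.00
Wireless earbuds €240.87: electronic goods → 4.5% → €10.84
Paperback novel €12.31: books → 6.25% → €0.77
Total tax = €3.21 + €10.84 + €0.77 = €14.82

€14.82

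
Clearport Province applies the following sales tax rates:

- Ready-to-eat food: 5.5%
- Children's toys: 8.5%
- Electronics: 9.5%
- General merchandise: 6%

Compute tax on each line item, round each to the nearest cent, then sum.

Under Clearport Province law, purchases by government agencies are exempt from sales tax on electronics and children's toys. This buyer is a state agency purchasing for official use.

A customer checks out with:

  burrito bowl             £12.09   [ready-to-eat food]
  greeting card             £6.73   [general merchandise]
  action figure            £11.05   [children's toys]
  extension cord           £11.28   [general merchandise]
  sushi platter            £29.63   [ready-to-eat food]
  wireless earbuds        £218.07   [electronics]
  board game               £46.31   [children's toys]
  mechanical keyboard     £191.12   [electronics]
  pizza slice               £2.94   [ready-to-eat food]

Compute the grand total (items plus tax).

£532.75

Burrito bowl £12.09: ready-to-eat food → 5.5% → £0.66
Greeting card £6.73: general merchandise → 6% → £0.40
Action figure £11.05: children's toys, buyer-exempt → 0% → £0.00
Extension cord £11.28: general merchandise → 6% → £0.68
Sushi platter £29.63: ready-to-eat food → 5.5% → £1.63
Wireless earbuds £218.07: electronics, buyer-exempt → 0% → £0.00
Board game £46.31: children's toys, buyer-exempt → 0% → £0.00
Mechanical keyboard £191.12: electronics, buyer-exempt → 0% → £0.00
Pizza slice £2.94: ready-to-eat food → 5.5% → £0.16
Subtotal = £529.22; tax = £3.53; total due = £532.75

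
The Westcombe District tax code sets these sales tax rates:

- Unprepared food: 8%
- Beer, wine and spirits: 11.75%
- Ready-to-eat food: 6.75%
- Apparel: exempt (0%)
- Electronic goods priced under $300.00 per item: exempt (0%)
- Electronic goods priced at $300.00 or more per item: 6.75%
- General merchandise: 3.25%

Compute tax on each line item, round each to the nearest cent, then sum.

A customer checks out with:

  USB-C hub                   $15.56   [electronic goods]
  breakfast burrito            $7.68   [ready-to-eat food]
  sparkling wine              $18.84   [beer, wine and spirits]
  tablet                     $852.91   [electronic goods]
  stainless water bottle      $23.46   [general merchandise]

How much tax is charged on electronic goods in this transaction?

USB-C hub $15.56: electronic goods, under $300.00 → 0% → $0.00
Tablet $852.91: electronic goods, $300.00 or more → 6.75% → $57.57
Tax on electronic goods = $0.00 + $57.57 = $57.57

$57.57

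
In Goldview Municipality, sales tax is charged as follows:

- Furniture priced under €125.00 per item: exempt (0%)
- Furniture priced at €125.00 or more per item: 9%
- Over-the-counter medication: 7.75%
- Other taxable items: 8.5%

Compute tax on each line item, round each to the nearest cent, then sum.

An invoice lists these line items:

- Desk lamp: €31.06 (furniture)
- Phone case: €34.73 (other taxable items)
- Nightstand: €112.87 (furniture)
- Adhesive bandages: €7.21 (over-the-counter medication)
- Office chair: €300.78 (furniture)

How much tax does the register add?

€30.58

Desk lamp €31.06: furniture, under €125.00 → 0% → €0.00
Phone case €34.73: other taxable items → 8.5% → €2.95
Nightstand €112.87: furniture, under €125.00 → 0% → €0.00
Adhesive bandages €7.21: over-the-counter medication → 7.75% → €0.56
Office chair €300.78: furniture, €125.00 or more → 9% → €27.07
Total tax = €2.95 + €0.56 + €27.07 = €30.58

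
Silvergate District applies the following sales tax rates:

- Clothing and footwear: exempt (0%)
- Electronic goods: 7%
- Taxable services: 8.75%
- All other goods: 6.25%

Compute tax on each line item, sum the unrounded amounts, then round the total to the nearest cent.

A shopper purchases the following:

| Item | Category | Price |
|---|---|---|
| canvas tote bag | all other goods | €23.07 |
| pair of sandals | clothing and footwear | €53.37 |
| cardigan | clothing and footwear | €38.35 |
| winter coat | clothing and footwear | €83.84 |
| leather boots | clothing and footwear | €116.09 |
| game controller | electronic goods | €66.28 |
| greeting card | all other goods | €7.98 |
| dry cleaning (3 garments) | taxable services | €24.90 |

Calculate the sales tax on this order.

€8.76

Canvas tote bag €23.07: all other goods → 6.25% → €1.441875
Pair of sandals €53.37: clothing and footwear → 0% → €0.00
Cardigan €38.35: clothing and footwear → 0% → €0.00
Winter coat €83.84: clothing and footwear → 0% → €0.00
Leather boots €116.09: clothing and footwear → 0% → €0.00
Game controller €66.28: electronic goods → 7% → €4.6396
Greeting card €7.98: all other goods → 6.25% → €0.49875
Dry cleaning (3 garments) €24.90: taxable services → 8.75% → €2.17875
Unrounded tax sum = €8.758975 → €8.76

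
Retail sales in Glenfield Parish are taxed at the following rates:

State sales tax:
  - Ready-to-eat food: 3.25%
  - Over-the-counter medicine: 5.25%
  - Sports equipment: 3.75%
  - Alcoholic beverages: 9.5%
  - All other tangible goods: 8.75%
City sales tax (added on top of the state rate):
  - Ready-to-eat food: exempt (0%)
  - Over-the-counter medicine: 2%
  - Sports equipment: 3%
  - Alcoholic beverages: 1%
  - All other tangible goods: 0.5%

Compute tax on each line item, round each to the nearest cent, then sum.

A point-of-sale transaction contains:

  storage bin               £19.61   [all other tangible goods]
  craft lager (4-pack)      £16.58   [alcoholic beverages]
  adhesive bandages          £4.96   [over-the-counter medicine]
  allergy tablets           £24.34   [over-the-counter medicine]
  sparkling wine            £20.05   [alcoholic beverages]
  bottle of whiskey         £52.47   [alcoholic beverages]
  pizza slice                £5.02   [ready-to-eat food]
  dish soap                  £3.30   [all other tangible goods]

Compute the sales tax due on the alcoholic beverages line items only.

Craft lager (4-pack) £16.58: alcoholic beverages → 9.5% + 1% city = 10.5% → £1.74
Sparkling wine £20.05: alcoholic beverages → 9.5% + 1% city = 10.5% → £2.11
Bottle of whiskey £52.47: alcoholic beverages → 9.5% + 1% city = 10.5% → £5.51
Tax on alcoholic beverages = £1.74 + £2.11 + £5.51 = £9.36

£9.36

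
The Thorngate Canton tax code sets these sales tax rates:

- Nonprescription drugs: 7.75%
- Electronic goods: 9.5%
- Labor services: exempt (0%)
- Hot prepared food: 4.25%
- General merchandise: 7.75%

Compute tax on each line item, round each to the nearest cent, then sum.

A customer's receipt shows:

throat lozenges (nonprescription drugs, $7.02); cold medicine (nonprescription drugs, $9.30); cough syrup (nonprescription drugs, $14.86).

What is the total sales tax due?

Throat lozenges $7.02: nonprescription drugs → 7.75% → $0.54
Cold medicine $9.30: nonprescription drugs → 7.75% → $0.72
Cough syrup $14.86: nonprescription drugs → 7.75% → $1.15
Total tax = $0.54 + $0.72 + $1.15 = $2.41

$2.41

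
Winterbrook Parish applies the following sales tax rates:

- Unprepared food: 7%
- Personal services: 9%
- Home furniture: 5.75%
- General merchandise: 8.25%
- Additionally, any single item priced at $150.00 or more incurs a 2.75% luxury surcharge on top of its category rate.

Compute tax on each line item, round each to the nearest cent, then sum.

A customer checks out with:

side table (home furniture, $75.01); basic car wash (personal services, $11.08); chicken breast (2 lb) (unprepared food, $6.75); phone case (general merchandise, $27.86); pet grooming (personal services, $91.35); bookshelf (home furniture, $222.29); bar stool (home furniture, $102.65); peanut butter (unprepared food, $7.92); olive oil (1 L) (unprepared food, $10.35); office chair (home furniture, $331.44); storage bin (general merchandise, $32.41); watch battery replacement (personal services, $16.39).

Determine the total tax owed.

$74.68

Side table $75.01: home furniture → 5.75% → $4.31
Basic car wash $11.08: personal services → 9% → $1.00
Chicken breast (2 lb) $6.75: unprepared food → 7% → $0.47
Phone case $27.86: general merchandise → 8.25% → $2.30
Pet grooming $91.35: personal services → 9% → $8.22
Bookshelf $222.29: home furniture → 5.75% + 2.75% surcharge = 8.5% → $18.89
Bar stool $102.65: home furniture → 5.75% → $5.90
Peanut butter $7.92: unprepared food → 7% → $0.55
Olive oil (1 L) $10.35: unprepared food → 7% → $0.72
Office chair $331.44: home furniture → 5.75% + 2.75% surcharge = 8.5% → $28.17
Storage bin $32.41: general merchandise → 8.25% → $2.67
Watch battery replacement $16.39: personal services → 9% → $1.48
Total tax = $4.31 + $1.00 + $0.47 + $2.30 + $8.22 + $18.89 + $5.90 + $0.55 + $0.72 + $28.17 + $2.67 + $1.48 = $74.68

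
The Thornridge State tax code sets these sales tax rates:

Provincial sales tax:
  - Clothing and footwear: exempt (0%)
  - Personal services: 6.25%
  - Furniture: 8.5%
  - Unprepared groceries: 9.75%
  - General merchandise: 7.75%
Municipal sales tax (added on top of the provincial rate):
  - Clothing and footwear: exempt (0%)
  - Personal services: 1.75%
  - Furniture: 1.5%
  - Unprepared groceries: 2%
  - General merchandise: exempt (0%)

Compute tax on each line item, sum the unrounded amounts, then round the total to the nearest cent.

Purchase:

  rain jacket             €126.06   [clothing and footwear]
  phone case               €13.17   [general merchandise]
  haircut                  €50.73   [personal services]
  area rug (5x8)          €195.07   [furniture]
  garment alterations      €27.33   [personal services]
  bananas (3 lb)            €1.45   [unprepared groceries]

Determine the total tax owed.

€26.94

Rain jacket €126.06: clothing and footwear → 0% + 0% municipal = 0% → €0.00
Phone case €13.17: general merchandise → 7.75% + 0% municipal = 7.75% → €1.020675
Haircut €50.73: personal services → 6.25% + 1.75% municipal = 8% → €4.0584
Area rug (5x8) €195.07: furniture → 8.5% + 1.5% municipal = 10% → €19.507
Garment alterations €27.33: personal services → 6.25% + 1.75% municipal = 8% → €2.1864
Bananas (3 lb) €1.45: unprepared groceries → 9.75% + 2% municipal = 11.75% → €0.170375
Unrounded tax sum = €26.94285 → €26.94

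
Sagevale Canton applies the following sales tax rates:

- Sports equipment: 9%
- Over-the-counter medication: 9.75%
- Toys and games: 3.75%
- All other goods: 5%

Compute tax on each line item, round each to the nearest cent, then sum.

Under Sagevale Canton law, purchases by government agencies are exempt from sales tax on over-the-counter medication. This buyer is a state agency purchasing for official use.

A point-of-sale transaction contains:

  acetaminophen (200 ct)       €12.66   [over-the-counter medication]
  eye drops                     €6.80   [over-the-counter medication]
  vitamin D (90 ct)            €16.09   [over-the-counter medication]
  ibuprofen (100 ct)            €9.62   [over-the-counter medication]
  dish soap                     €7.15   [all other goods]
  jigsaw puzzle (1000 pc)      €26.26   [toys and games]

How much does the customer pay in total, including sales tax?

€79.92

Acetaminophen (200 ct) €12.66: over-the-counter medication, buyer-exempt → 0% → €0.00
Eye drops €6.80: over-the-counter medication, buyer-exempt → 0% → €0.00
Vitamin D (90 ct) €16.09: over-the-counter medication, buyer-exempt → 0% → €0.00
Ibuprofen (100 ct) €9.62: over-the-counter medication, buyer-exempt → 0% → €0.00
Dish soap €7.15: all other goods → 5% → €0.36
Jigsaw puzzle (1000 pc) €26.26: toys and games → 3.75% → €0.98
Subtotal = €78.58; tax = €1.34; total due = €79.92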